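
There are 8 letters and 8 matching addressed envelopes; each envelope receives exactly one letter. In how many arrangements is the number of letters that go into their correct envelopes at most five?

40291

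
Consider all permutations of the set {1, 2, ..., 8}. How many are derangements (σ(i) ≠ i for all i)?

The number of derangements of 8 is !8 = Σ_{k=0}^{8} (-1)^k·8!/k!
= 8! - 8!/1! + 8!/2! - 8!/3! + 8!/4! - 8!/5! + 8!/6! - 8!/7! + 8!/8!
= 40320 - 40320 + 20160 - 6720 + 1680 - 336 + 56 - 8 + 1
= 14833

14833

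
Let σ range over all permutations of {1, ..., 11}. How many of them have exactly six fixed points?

20328

Pick the 6 fixed positions: C(11,6) = 462 ways.
The remaining 5 must be deranged: !5 = 44.
Total: 462 × 44 = 20328.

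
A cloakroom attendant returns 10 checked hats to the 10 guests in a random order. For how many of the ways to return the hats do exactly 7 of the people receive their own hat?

Pick the 7 fixed positions: C(10,7) = 120 ways.
The other 3 form a derangement: !3 = 2.
Total: 120 × 2 = 240.

240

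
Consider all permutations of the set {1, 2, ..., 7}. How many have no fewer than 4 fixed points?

# with exactly i fixed is C(7,i)·!(7-i); sum over i=4..7:
  i=4: C(7,4)·!3 = 35·2 = 70
  i=5: C(7,5)·!2 = 21·1 = 21
  i=6: C(7,6)·!1 = 7·0 = 0
  i=7: C(7,7)·!0 = 1·1 = 1
Total = 92.

92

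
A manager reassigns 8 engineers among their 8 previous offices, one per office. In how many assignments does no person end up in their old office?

14833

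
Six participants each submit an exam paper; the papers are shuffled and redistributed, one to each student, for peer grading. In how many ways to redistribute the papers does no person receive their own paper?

265

!6 is the nearest integer to 6!/e.
6! = 720, and 720/e ≈ 264.87, so !6 = 265.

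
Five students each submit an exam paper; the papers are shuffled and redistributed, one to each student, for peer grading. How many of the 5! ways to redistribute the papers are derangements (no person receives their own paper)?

The subfactorial !5 = [5!/e] (nearest integer).
5! = 120, and 120/e ≈ 44.15, so !5 = 44.

44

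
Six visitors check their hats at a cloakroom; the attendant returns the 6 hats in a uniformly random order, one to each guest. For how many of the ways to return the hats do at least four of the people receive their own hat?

16

# with exactly i fixed is C(6,i)·!(6-i); sum over i=4..6:
  i=4: C(6,4)·!2 = 15·1 = 15
  i=5: C(6,5)·!1 = 6·0 = 0
  i=6: C(6,6)·!0 = 1·1 = 1
Total = 16.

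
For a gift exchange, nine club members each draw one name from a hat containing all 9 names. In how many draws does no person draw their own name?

133496

The number of derangements of 9 is !9 = Σ_{k=0}^{9} (-1)^k·9!/k!
= 9! - 9!/1! + 9!/2! - 9!/3! + 9!/4! - 9!/5! + 9!/6! - 9!/7! + 9!/8! - 9!/9!
= 362880 - 362880 + 181440 - 60480 + 15120 - 3024 + 504 - 72 + 9 - 1
= 133496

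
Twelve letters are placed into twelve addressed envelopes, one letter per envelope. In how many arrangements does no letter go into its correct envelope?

176214841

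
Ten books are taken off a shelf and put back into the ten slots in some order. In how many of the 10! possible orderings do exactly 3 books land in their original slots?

222480

Pick the 3 fixed positions: C(10,3) = 120 ways.
The remaining 7 must be deranged: !7 = 1854.
Total: 120 × 1854 = 222480.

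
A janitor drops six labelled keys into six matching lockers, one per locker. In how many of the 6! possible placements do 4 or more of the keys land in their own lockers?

16

# with exactly i fixed is C(6,i)·!(6-i); sum over i=4..6:
  i=4: C(6,4)·!2 = 15·1 = 15
  i=5: C(6,5)·!1 = 6·0 = 0
  i=6: C(6,6)·!0 = 1·1 = 1
Total = 16.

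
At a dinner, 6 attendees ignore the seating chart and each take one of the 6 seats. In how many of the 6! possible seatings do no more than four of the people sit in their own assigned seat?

Sum C(6,i)·!(6-i) for i = 0..4:
  i=0: C(6,0)·!6 = 1·265 = 265
  i=1: C(6,1)·!5 = 6·44 = 264
  i=2: C(6,2)·!4 = 15·9 = 135
  i=3: C(6,3)·!3 = 20·2 = 40
  i=4: C(6,4)·!2 = 15·1 = 15
Total = 719.

719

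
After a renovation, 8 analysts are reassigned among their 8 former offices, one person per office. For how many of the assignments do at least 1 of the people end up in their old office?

25487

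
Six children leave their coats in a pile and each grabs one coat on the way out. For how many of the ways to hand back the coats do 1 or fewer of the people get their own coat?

# with exactly i fixed is C(6,i)·!(6-i); sum over i=0..1:
  i=0: C(6,0)·!6 = 1·265 = 265
  i=1: C(6,1)·!5 = 6·44 = 264
Total = 529.

529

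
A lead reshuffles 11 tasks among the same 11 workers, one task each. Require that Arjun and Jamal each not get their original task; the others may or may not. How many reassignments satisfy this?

33022080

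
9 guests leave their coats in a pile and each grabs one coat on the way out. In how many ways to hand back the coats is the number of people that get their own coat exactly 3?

22260

Pick the 3 fixed positions: C(9,3) = 84 ways.
The remaining 6 must be deranged: !6 = 265.
Total: 84 × 265 = 22260.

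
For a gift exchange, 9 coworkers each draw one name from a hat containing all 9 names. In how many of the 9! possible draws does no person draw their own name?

133496

The subfactorial !9 = [9!/e] (nearest integer).
9! = 362880, and 362880/e ≈ 133496.09, so !9 = 133496.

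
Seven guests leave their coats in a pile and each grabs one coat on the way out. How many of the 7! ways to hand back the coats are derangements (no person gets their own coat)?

!7 = 7! · Σ_{k=0}^{7} (-1)^k/k!
= 7! - 7!/1! + 7!/2! - 7!/3! + 7!/4! - 7!/5! + 7!/6! - 7!/7!
= 5040 - 5040 + 2520 - 840 + 210 - 42 + 7 - 1
= 1854

1854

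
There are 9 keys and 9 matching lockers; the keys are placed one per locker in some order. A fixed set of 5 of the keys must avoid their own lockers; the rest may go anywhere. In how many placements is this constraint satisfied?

205056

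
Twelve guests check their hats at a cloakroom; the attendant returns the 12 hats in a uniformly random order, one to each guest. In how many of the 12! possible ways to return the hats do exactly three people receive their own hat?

29369120

Pick the 3 fixed positions: C(12,3) = 220 ways.
The other 9 form a derangement: !9 = 133496.
Total: 220 × 133496 = 29369120.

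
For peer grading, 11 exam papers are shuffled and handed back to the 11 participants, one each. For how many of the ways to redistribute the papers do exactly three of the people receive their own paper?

2447445

Choose which 3 of the 11 are fixed: C(11,3) = 165.
The remaining 8 must be deranged: !8 = 14833.
Total: 165 × 14833 = 2447445.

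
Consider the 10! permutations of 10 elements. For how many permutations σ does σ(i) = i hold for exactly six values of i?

1890

Choose which 6 of the 10 are fixed: C(10,6) = 210.
The remaining 4 must be deranged: !4 = 9.
Total: 210 × 9 = 1890.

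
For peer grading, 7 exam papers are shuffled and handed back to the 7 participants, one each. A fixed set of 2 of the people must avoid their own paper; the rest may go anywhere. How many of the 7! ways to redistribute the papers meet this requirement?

3720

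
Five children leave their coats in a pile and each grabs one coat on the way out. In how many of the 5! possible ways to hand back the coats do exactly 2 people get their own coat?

Choose which 2 of the 5 are fixed: C(5,2) = 10.
The remaining 3 must be deranged: !3 = 2.
Total: 10 × 2 = 20.

20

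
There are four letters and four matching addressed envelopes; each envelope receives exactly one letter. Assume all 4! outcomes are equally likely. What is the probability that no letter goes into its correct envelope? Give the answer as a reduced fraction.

3/8

Favorable outcomes: !4 = 9.
Total outcomes: 4! = 24.
Probability = 9/24 = 3/8.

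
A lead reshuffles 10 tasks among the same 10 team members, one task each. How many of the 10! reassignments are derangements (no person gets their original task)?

!10 = 10! · Σ_{k=0}^{10} (-1)^k/k!
= 10! - 10!/1! + 10!/2! - 10!/3! + 10!/4! - 10!/5! + 10!/6! - 10!/7! + 10!/8! - 10!/9! + 10!/10!
= 3628800 - 3628800 + 1814400 - 604800 + 151200 - 30240 + 5040 - 720 + 90 - 10 + 1
= 1334961

1334961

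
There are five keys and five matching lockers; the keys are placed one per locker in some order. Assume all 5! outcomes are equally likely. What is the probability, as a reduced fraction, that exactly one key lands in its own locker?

3/8

Favorable outcomes: C(5,1)·!4 = 5·9 = 45.
Total outcomes: 5! = 120.
Probability = 45/120 = 3/8.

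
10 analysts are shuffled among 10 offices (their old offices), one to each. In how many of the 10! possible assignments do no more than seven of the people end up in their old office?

3628754

# with exactly i fixed is C(10,i)·!(10-i); sum over i=0..7:
  i=0: C(10,0)·!10 = 1·1334961 = 1334961
  i=1: C(10,1)·!9 = 10·133496 = 1334960
  i=2: C(10,2)·!8 = 45·14833 = 667485
  i=3: C(10,3)·!7 = 120·1854 = 222480
  i=4: C(10,4)·!6 = 210·265 = 55650
  i=5: C(10,5)·!5 = 252·44 = 11088
  i=6: C(10,6)·!4 = 210·9 = 1890
  i=7: C(10,7)·!3 = 120·2 = 240
Total = 3628754.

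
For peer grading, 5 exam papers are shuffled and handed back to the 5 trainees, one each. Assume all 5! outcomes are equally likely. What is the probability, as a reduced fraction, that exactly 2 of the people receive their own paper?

1/6

Favorable outcomes: C(5,2)·!3 = 10·2 = 20.
Total outcomes: 5! = 120.
Probability = 20/120 = 1/6.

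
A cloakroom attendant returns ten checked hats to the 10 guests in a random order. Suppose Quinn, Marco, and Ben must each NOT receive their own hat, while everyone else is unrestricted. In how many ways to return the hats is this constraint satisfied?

2656080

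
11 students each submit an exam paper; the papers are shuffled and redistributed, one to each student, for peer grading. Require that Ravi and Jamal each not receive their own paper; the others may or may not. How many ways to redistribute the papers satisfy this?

Inclusion-exclusion on the 2 forbidden self-matches:
Σ_{j=0}^{2} (-1)^j C(2,j)(11-j)!
= C(2,0)·11! - C(2,1)·10! + C(2,2)·9!
= 39916800 - 7257600 + 362880
= 33022080

33022080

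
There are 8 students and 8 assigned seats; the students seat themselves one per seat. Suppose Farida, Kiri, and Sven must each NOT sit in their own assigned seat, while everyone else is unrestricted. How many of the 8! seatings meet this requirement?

27240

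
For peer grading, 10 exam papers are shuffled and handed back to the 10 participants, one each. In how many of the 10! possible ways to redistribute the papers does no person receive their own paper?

The subfactorial !10 = [10!/e] (nearest integer).
10! = 3628800, and 3628800/e ≈ 1334960.92, so !10 = 1334961.

1334961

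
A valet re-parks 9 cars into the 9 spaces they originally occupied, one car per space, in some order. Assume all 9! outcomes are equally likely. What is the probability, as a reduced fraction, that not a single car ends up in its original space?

Favorable outcomes: !9 = 133496.
Total outcomes: 9! = 362880.
Probability = 133496/362880 = 16687/45360.

16687/45360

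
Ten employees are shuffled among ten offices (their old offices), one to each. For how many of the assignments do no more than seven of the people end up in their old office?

# with exactly i fixed is C(10,i)·!(10-i); sum over i=0..7:
  i=0: C(10,0)·!10 = 1·1334961 = 1334961
  i=1: C(10,1)·!9 = 10·133496 = 1334960
  i=2: C(10,2)·!8 = 45·14833 = 667485
  i=3: C(10,3)·!7 = 120·1854 = 222480
  i=4: C(10,4)·!6 = 210·265 = 55650
  i=5: C(10,5)·!5 = 252·44 = 11088
  i=6: C(10,6)·!4 = 210·9 = 1890
  i=7: C(10,7)·!3 = 120·2 = 240
Total = 3628754.

3628754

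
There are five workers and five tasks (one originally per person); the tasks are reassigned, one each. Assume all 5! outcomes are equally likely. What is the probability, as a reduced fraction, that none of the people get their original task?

Favorable outcomes: !5 = 44.
Total outcomes: 5! = 120.
Probability = 44/120 = 11/30.

11/30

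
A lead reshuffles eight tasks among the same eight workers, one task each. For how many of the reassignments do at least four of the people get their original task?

Sum C(8,i)·!(8-i) for i = 4..8:
  i=4: C(8,4)·!4 = 70·9 = 630
  i=5: C(8,5)·!3 = 56·2 = 112
  i=6: C(8,6)·!2 = 28·1 = 28
  i=7: C(8,7)·!1 = 8·0 = 0
  i=8: C(8,8)·!0 = 1·1 = 1
Total = 771.

771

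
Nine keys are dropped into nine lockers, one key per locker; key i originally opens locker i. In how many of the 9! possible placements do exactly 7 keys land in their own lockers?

36

Choose which 7 of the 9 are fixed: C(9,7) = 36.
The remaining 2 must be deranged: !2 = 1.
Total: 36 × 1 = 36.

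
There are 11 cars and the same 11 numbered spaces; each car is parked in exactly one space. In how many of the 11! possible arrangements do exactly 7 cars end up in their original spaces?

Pick the 7 fixed positions: C(11,7) = 330 ways.
The other 4 form a derangement: !4 = 9.
Total: 330 × 9 = 2970.

2970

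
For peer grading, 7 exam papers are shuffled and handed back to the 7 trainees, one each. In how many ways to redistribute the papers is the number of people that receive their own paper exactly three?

315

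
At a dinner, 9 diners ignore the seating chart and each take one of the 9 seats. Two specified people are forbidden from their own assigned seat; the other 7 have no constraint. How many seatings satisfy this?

Inclusion-exclusion on the 2 forbidden self-matches:
Σ_{j=0}^{2} (-1)^j C(2,j)(9-j)!
= C(2,0)·9! - C(2,1)·8! + C(2,2)·7!
= 362880 - 80640 + 5040
= 287280

287280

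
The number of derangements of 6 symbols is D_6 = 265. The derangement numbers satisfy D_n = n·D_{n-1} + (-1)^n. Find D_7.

D_7 = 7·265 - 1 = 1854.

1854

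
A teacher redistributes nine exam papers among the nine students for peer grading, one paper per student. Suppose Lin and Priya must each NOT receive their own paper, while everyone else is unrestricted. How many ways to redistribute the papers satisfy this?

Inclusion-exclusion on the 2 forbidden self-matches:
Σ_{j=0}^{2} (-1)^j C(2,j)(9-j)!
= C(2,0)·9! - C(2,1)·8! + C(2,2)·7!
= 362880 - 80640 + 5040
= 287280

287280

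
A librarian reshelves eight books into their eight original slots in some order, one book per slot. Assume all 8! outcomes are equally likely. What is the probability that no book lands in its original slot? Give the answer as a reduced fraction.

2119/5760

Favorable outcomes: !8 = 14833.
Total outcomes: 8! = 40320.
Probability = 14833/40320 = 2119/5760.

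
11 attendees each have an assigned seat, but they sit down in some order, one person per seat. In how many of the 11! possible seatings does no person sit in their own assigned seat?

The subfactorial !11 = [11!/e] (nearest integer).
11! = 39916800, and 39916800/e ≈ 14684570.08, so !11 = 14684570.

14684570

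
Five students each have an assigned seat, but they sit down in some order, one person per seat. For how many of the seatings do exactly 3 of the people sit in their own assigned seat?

Choose which 3 of the 5 are fixed: C(5,3) = 10.
The other 2 form a derangement: !2 = 1.
Total: 10 × 1 = 10.

10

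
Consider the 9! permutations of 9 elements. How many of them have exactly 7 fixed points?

Pick the 7 fixed positions: C(9,7) = 36 ways.
The remaining 2 must be deranged: !2 = 1.
Total: 36 × 1 = 36.

36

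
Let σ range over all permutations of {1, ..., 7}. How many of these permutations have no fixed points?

1854

Recurrence: !7 = 6·(!6 + !5).
!7 = 6·(265 + 44) = 6·309 = 1854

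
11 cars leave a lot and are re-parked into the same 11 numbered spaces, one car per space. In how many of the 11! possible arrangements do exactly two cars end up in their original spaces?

Choose which 2 of the 11 are fixed: C(11,2) = 55.
The remaining 9 must be deranged: !9 = 133496.
Total: 55 × 133496 = 7342280.

7342280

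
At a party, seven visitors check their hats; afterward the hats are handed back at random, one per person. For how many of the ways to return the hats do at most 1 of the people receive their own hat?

Sum C(7,i)·!(7-i) for i = 0..1:
  i=0: C(7,0)·!7 = 1·1854 = 1854
  i=1: C(7,1)·!6 = 7·265 = 1855
Total = 3709.

3709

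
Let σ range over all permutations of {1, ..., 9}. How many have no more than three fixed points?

Sum C(9,i)·!(9-i) for i = 0..3:
  i=0: C(9,0)·!9 = 1·133496 = 133496
  i=1: C(9,1)·!8 = 9·14833 = 133497
  i=2: C(9,2)·!7 = 36·1854 = 66744
  i=3: C(9,3)·!6 = 84·265 = 22260
Total = 355997.

355997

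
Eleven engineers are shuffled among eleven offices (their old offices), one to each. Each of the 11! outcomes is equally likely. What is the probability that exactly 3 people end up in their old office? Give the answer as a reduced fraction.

Favorable outcomes: C(11,3)·!8 = 165·14833 = 2447445.
Total outcomes: 11! = 39916800.
Probability = 2447445/39916800 = 2119/34560.

2119/34560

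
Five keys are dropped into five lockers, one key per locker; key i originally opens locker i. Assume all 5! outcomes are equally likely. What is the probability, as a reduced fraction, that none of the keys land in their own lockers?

11/30

Favorable outcomes: !5 = 44.
Total outcomes: 5! = 120.
Probability = 44/120 = 11/30.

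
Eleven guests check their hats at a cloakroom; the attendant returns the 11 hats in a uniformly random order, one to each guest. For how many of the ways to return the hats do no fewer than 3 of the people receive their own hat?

# with exactly i fixed is C(11,i)·!(11-i); sum over i=3..11:
  i=3: C(11,3)·!8 = 165·14833 = 2447445
  i=4: C(11,4)·!7 = 330·1854 = 611820
  i=5: C(11,5)·!6 = 462·265 = 122430
  i=6: C(11,6)·!5 = 462·44 = 20328
  i=7: C(11,7)·!4 = 330·9 = 2970
  i=8: C(11,8)·!3 = 165·2 = 330
  i=9: C(11,9)·!2 = 55·1 = 55
  i=10: C(11,10)·!1 = 11·0 = 0
  i=11: C(11,11)·!0 = 1·1 = 1
Total = 3205379.

3205379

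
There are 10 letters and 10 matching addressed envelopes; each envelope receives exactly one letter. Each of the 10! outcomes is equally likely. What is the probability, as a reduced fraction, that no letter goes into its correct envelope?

16481/44800

Favorable outcomes: !10 = 1334961.
Total outcomes: 10! = 3628800.
Probability = 1334961/3628800 = 16481/44800.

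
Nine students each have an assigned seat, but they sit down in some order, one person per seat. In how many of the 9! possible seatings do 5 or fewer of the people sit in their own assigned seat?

# with exactly i fixed is C(9,i)·!(9-i); sum over i=0..5:
  i=0: C(9,0)·!9 = 1·133496 = 133496
  i=1: C(9,1)·!8 = 9·14833 = 133497
  i=2: C(9,2)·!7 = 36·1854 = 66744
  i=3: C(9,3)·!6 = 84·265 = 22260
  i=4: C(9,4)·!5 = 126·44 = 5544
  i=5: C(9,5)·!4 = 126·9 = 1134
Total = 362675.

362675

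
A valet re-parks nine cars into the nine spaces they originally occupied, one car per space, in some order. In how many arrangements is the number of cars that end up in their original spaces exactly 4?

Pick the 4 fixed positions: C(9,4) = 126 ways.
The other 5 form a derangement: !5 = 44.
Total: 126 × 44 = 5544.

5544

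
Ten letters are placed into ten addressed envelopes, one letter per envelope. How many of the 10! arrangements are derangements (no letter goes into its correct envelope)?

!10 is the nearest integer to 10!/e.
10! = 3628800, and 3628800/e ≈ 1334960.92, so !10 = 1334961.

1334961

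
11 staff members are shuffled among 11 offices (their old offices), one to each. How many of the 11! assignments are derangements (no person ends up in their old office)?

Use !n = (n-1)(!(n-1) + !(n-2)).
!11 = 10·(1334961 + 133496) = 10·1468457 = 14684570

14684570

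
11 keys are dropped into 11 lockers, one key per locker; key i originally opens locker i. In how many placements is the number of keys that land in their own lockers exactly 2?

7342280

Choose which 2 of the 11 are fixed: C(11,2) = 55.
The other 9 form a derangement: !9 = 133496.
Total: 55 × 133496 = 7342280.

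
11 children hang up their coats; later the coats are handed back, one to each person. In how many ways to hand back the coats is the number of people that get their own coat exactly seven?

Choose which 7 of the 11 are fixed: C(11,7) = 330.
The other 4 form a derangement: !4 = 9.
Total: 330 × 9 = 2970.

2970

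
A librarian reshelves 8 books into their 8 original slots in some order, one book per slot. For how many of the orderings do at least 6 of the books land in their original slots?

29

Sum C(8,i)·!(8-i) for i = 6..8:
  i=6: C(8,6)·!2 = 28·1 = 28
  i=7: C(8,7)·!1 = 8·0 = 0
  i=8: C(8,8)·!0 = 1·1 = 1
Total = 29.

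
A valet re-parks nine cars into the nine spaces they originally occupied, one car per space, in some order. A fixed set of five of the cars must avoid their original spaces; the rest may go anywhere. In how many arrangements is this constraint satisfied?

205056

Inclusion-exclusion on the 5 forbidden self-matches:
Σ_{j=0}^{5} (-1)^j C(5,j)(9-j)!
= C(5,0)·9! - C(5,1)·8! + C(5,2)·7! - C(5,3)·6! + C(5,4)·5! - C(5,5)·4!
= 362880 - 201600 + 50400 - 7200 + 600 - 24
= 205056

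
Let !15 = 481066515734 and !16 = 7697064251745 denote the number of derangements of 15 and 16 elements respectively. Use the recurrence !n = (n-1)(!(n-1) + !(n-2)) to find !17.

!17 = (17-1)·(!16 + !15) = 16·(7697064251745 + 481066515734) = 16·8178130767479 = 130850092279664.

130850092279664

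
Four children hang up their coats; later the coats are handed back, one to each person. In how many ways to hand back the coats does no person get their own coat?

9

Use !n = n·!(n-1) + (-1)^n.
!4 = 4·2 + 1 = 9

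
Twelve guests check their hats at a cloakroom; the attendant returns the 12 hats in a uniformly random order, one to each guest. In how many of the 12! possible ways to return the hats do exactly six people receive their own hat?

244860

Pick the 6 fixed positions: C(12,6) = 924 ways.
The other 6 form a derangement: !6 = 265.
Total: 924 × 265 = 244860.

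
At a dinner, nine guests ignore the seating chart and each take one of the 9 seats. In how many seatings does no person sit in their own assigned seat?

133496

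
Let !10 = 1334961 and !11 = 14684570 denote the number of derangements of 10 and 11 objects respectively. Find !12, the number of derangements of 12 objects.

176214841

!12 = (12-1)·(!11 + !10) = 11·(14684570 + 1334961) = 11·16019531 = 176214841.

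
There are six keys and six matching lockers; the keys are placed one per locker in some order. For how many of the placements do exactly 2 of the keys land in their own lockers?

135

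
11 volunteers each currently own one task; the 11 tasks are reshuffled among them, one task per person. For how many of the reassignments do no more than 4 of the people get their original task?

39770686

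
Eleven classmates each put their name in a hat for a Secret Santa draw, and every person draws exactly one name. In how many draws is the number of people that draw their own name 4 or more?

757934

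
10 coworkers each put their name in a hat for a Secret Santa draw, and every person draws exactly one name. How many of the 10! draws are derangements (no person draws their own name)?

The number of derangements of 10 is !10 = Σ_{k=0}^{10} (-1)^k·10!/k!
= 10! - 10!/1! + 10!/2! - 10!/3! + 10!/4! - 10!/5! + 10!/6! - 10!/7! + 10!/8! - 10!/9! + 10!/10!
= 3628800 - 3628800 + 1814400 - 604800 + 151200 - 30240 + 5040 - 720 + 90 - 10 + 1
= 1334961

1334961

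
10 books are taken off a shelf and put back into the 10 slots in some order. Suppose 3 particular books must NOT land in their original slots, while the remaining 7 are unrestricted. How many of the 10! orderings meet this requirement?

2656080

Inclusion-exclusion on the 3 forbidden self-matches:
Σ_{j=0}^{3} (-1)^j C(3,j)(10-j)!
= C(3,0)·10! - C(3,1)·9! + C(3,2)·8! - C(3,3)·7!
= 3628800 - 1088640 + 120960 - 5040
= 2656080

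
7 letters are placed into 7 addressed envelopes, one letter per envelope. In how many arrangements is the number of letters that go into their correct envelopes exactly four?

70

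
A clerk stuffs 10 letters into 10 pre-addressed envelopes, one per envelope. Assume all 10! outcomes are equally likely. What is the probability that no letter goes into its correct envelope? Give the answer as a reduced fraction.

16481/44800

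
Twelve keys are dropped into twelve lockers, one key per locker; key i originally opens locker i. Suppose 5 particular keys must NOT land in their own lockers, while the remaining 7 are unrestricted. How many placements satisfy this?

Inclusion-exclusion on the 5 forbidden self-matches:
Σ_{j=0}^{5} (-1)^j C(5,j)(12-j)!
= C(5,0)·12! - C(5,1)·11! + C(5,2)·10! - C(5,3)·9! + C(5,4)·8! - C(5,5)·7!
= 479001600 - 199584000 + 36288000 - 3628800 + 201600 - 5040
= 312273360

312273360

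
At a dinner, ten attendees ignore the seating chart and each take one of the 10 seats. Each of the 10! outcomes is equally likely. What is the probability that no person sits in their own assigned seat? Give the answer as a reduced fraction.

Favorable outcomes: !10 = 1334961.
Total outcomes: 10! = 3628800.
Probability = 1334961/3628800 = 16481/44800.

16481/44800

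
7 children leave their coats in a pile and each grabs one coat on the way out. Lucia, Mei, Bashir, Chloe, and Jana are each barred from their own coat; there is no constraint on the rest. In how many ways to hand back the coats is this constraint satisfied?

Let A_j be the event that the j-th constrained one is fixed. By inclusion-exclusion over the 5 events:
Σ_{j=0}^{5} (-1)^j C(5,j)(7-j)!
= C(5,0)·7! - C(5,1)·6! + C(5,2)·5! - C(5,3)·4! + C(5,4)·3! - C(5,5)·2!
= 5040 - 3600 + 1200 - 240 + 30 - 2
= 2428

2428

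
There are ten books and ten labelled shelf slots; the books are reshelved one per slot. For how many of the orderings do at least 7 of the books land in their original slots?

# with exactly i fixed is C(10,i)·!(10-i); sum over i=7..10:
  i=7: C(10,7)·!3 = 120·2 = 240
  i=8: C(10,8)·!2 = 45·1 = 45
  i=9: C(10,9)·!1 = 10·0 = 0
  i=10: C(10,10)·!0 = 1·1 = 1
Total = 286.

286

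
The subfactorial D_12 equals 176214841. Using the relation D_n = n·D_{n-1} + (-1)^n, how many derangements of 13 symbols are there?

D_13 = 13·176214841 - 1 = 2290792932.

2290792932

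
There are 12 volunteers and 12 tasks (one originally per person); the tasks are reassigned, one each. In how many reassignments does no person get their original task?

The subfactorial !12 = [12!/e] (nearest integer).
12! = 479001600, and 479001600/e ≈ 176214840.93, so !12 = 176214841.

176214841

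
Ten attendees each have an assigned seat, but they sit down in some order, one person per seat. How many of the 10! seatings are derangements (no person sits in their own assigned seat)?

The number of derangements of 10 is !10 = Σ_{k=0}^{10} (-1)^k·10!/k!
= 10! - 10!/1! + 10!/2! - 10!/3! + 10!/4! - 10!/5! + 10!/6! - 10!/7! + 10!/8! - 10!/9! + 10!/10!
= 3628800 - 3628800 + 1814400 - 604800 + 151200 - 30240 + 5040 - 720 + 90 - 10 + 1
= 1334961

1334961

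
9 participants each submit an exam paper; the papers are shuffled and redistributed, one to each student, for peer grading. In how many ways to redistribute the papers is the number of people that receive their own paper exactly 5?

Pick the 5 fixed positions: C(9,5) = 126 ways.
The other 4 form a derangement: !4 = 9.
Total: 126 × 9 = 1134.

1134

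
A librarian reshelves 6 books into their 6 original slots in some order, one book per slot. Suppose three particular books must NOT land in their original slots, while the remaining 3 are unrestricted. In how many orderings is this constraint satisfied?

426

Let A_j be the event that the j-th constrained one is fixed. By inclusion-exclusion over the 3 events:
Σ_{j=0}^{3} (-1)^j C(3,j)(6-j)!
= C(3,0)·6! - C(3,1)·5! + C(3,2)·4! - C(3,3)·3!
= 720 - 360 + 72 - 6
= 426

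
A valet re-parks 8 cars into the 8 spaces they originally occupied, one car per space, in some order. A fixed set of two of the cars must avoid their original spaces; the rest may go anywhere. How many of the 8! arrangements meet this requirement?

30960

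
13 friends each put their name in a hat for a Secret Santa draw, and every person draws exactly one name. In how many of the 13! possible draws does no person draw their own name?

2290792932

!13 is the nearest integer to 13!/e.
13! = 6227020800, and 6227020800/e ≈ 2290792932.07, so !13 = 2290792932.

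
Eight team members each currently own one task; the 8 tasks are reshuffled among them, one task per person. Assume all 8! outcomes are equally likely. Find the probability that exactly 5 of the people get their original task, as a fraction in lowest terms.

1/360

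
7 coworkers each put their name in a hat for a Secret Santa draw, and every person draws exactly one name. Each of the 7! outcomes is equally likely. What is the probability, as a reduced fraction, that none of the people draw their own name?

103/280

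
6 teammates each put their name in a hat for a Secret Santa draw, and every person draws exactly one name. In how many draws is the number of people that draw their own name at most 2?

664

Sum C(6,i)·!(6-i) for i = 0..2:
  i=0: C(6,0)·!6 = 1·265 = 265
  i=1: C(6,1)·!5 = 6·44 = 264
  i=2: C(6,2)·!4 = 15·9 = 135
Total = 664.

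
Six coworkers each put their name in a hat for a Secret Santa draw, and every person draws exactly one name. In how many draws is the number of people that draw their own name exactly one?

Choose which one of the 6 is fixed: C(6,1) = 6.
The remaining 5 must be deranged: !5 = 44.
Total: 6 × 44 = 264.

264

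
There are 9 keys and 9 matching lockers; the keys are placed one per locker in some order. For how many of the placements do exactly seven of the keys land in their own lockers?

36

Choose which 7 of the 9 are fixed: C(9,7) = 36.
The other 2 form a derangement: !2 = 1.
Total: 36 × 1 = 36.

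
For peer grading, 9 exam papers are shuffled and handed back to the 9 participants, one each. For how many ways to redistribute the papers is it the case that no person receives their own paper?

133496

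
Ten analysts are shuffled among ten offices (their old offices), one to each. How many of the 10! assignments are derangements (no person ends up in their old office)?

1334961

!10 is the nearest integer to 10!/e.
10! = 3628800, and 3628800/e ≈ 1334960.92, so !10 = 1334961.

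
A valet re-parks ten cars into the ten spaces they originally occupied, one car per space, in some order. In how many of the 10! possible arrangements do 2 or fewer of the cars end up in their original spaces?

3337406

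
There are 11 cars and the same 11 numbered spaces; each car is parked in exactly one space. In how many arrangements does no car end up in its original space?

!11 = 11! · Σ_{k=0}^{11} (-1)^k/k!
= 11! - 11!/1! + 11!/2! - 11!/3! + 11!/4! - 11!/5! + 11!/6! - 11!/7! + 11!/8! - 11!/9! + 11!/10! - 11!/11!
= 39916800 - 39916800 + 19958400 - 6652800 + 1663200 - 332640 + 55440 - 7920 + 990 - 110 + 11 - 1
= 14684570

14684570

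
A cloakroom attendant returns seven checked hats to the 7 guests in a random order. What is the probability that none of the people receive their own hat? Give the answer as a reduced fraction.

Favorable outcomes: !7 = 1854.
Total outcomes: 7! = 5040.
Probability = 1854/5040 = 103/280.

103/280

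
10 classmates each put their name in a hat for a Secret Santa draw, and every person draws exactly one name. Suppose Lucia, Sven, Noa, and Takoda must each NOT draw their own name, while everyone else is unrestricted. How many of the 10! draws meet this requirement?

2399760

Let A_j be the event that the j-th constrained one is fixed. By inclusion-exclusion over the 4 events:
Σ_{j=0}^{4} (-1)^j C(4,j)(10-j)!
= C(4,0)·10! - C(4,1)·9! + C(4,2)·8! - C(4,3)·7! + C(4,4)·6!
= 3628800 - 1451520 + 241920 - 20160 + 720
= 2399760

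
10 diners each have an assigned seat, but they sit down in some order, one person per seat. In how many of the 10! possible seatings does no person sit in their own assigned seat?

Use !n = (n-1)(!(n-1) + !(n-2)).
!10 = 9·(133496 + 14833) = 9·148329 = 1334961

1334961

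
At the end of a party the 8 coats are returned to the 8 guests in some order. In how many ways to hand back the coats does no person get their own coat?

14833

The subfactorial !8 = [8!/e] (nearest integer).
8! = 40320, and 40320/e ≈ 14832.90, so !8 = 14833.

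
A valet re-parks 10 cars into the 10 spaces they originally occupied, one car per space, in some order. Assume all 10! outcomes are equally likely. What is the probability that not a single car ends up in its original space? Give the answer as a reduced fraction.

Favorable outcomes: !10 = 1334961.
Total outcomes: 10! = 3628800.
Probability = 1334961/3628800 = 16481/44800.

16481/44800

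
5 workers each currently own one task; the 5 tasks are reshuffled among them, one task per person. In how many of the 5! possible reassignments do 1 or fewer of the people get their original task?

89

# with exactly i fixed is C(5,i)·!(5-i); sum over i=0..1:
  i=0: C(5,0)·!5 = 1·44 = 44
  i=1: C(5,1)·!4 = 5·9 = 45
Total = 89.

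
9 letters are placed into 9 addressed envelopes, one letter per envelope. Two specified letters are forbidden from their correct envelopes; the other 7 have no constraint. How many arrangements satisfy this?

Let A_j be the event that the j-th constrained one is fixed. By inclusion-exclusion over the 2 events:
Σ_{j=0}^{2} (-1)^j C(2,j)(9-j)!
= C(2,0)·9! - C(2,1)·8! + C(2,2)·7!
= 362880 - 80640 + 5040
= 287280

287280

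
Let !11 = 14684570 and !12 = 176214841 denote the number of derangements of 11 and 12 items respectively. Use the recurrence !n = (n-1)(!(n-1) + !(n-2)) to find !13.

2290792932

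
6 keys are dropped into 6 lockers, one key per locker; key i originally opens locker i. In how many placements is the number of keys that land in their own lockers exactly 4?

Choose which 4 of the 6 are fixed: C(6,4) = 15.
The remaining 2 must be deranged: !2 = 1.
Total: 15 × 1 = 15.

15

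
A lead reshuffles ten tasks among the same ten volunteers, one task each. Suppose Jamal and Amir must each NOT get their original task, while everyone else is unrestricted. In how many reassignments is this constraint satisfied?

2943360

Let A_j be the event that the j-th constrained one is fixed. By inclusion-exclusion over the 2 events:
Σ_{j=0}^{2} (-1)^j C(2,j)(10-j)!
= C(2,0)·10! - C(2,1)·9! + C(2,2)·8!
= 3628800 - 725760 + 40320
= 2943360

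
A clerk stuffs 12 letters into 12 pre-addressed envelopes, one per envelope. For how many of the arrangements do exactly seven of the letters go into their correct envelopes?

34848

Choose which 7 of the 12 are fixed: C(12,7) = 792.
The other 5 form a derangement: !5 = 44.
Total: 792 × 44 = 34848.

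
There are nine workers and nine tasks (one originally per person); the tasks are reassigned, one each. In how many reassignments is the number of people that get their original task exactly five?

1134

Choose which 5 of the 9 are fixed: C(9,5) = 126.
The other 4 form a derangement: !4 = 9.
Total: 126 × 9 = 1134.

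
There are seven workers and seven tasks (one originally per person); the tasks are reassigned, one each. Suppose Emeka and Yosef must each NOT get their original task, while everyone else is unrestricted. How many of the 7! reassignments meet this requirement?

3720

Inclusion-exclusion on the 2 forbidden self-matches:
Σ_{j=0}^{2} (-1)^j C(2,j)(7-j)!
= C(2,0)·7! - C(2,1)·6! + C(2,2)·5!
= 5040 - 1440 + 120
= 3720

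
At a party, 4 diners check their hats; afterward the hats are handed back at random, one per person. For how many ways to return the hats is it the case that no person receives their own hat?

9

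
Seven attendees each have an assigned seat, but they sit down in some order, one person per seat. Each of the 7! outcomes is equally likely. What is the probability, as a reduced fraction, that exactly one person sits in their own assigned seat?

Favorable outcomes: C(7,1)·!6 = 7·265 = 1855.
Total outcomes: 7! = 5040.
Probability = 1855/5040 = 53/144.

53/144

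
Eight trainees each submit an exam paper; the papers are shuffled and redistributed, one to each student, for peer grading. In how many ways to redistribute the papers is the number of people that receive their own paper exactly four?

630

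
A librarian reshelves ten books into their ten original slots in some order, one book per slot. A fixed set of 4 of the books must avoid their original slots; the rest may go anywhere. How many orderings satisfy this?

2399760

Inclusion-exclusion on the 4 forbidden self-matches:
Σ_{j=0}^{4} (-1)^j C(4,j)(10-j)!
= C(4,0)·10! - C(4,1)·9! + C(4,2)·8! - C(4,3)·7! + C(4,4)·6!
= 3628800 - 1451520 + 241920 - 20160 + 720
= 2399760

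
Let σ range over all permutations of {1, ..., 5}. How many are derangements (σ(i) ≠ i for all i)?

!5 is the nearest integer to 5!/e.
5! = 120, and 120/e ≈ 44.15, so !5 = 44.

44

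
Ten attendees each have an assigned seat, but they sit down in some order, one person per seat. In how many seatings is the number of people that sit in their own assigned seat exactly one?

1334960

Choose which one of the 10 is fixed: C(10,1) = 10.
The remaining 9 must be deranged: !9 = 133496.
Total: 10 × 133496 = 1334960.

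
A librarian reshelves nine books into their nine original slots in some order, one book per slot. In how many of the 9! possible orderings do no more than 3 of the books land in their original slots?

355997

# with exactly i fixed is C(9,i)·!(9-i); sum over i=0..3:
  i=0: C(9,0)·!9 = 1·133496 = 133496
  i=1: C(9,1)·!8 = 9·14833 = 133497
  i=2: C(9,2)·!7 = 36·1854 = 66744
  i=3: C(9,3)·!6 = 84·265 = 22260
Total = 355997.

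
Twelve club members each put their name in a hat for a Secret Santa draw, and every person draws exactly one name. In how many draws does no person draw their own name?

176214841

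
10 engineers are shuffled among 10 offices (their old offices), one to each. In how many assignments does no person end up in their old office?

1334961

By inclusion-exclusion, !10 = Σ (-1)^k · 10!/k! for k=0..10
= 10! - 10!/1! + 10!/2! - 10!/3! + 10!/4! - 10!/5! + 10!/6! - 10!/7! + 10!/8! - 10!/9! + 10!/10!
= 3628800 - 3628800 + 1814400 - 604800 + 151200 - 30240 + 5040 - 720 + 90 - 10 + 1
= 1334961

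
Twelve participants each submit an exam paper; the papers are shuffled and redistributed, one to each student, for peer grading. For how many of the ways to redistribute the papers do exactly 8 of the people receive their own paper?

4455

Pick the 8 fixed positions: C(12,8) = 495 ways.
The other 4 form a derangement: !4 = 9.
Total: 495 × 9 = 4455.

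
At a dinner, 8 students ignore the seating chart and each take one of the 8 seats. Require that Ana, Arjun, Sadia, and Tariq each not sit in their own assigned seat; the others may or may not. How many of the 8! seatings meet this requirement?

Inclusion-exclusion on the 4 forbidden self-matches:
Σ_{j=0}^{4} (-1)^j C(4,j)(8-j)!
= C(4,0)·8! - C(4,1)·7! + C(4,2)·6! - C(4,3)·5! + C(4,4)·4!
= 40320 - 20160 + 4320 - 480 + 24
= 24024

24024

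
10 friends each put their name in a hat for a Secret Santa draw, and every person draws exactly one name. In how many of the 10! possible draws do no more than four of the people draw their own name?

Sum C(10,i)·!(10-i) for i = 0..4:
  i=0: C(10,0)·!10 = 1·1334961 = 1334961
  i=1: C(10,1)·!9 = 10·133496 = 1334960
  i=2: C(10,2)·!8 = 45·14833 = 667485
  i=3: C(10,3)·!7 = 120·1854 = 222480
  i=4: C(10,4)·!6 = 210·265 = 55650
Total = 3615536.

3615536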